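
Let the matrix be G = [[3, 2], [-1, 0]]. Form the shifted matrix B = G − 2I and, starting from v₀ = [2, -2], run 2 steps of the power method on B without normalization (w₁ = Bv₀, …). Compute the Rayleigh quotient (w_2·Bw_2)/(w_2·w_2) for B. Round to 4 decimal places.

-1.0000

B = G − 2I has rows (1, 2); (-1, -2)
w1 = Bv₀ = (1·2 + 2·(-2); (-1)·2 + (-2)·(-2)) = (-2, 2)
w2 = Bw1 = (1·(-2) + 2·2; (-1)·(-2) + (-2)·2) = (2, -2)
Bw2 = (-2, 2)
w2·Bw2 = -8; w2·w2 = 8; μ ≈ -8/8 = -1.0000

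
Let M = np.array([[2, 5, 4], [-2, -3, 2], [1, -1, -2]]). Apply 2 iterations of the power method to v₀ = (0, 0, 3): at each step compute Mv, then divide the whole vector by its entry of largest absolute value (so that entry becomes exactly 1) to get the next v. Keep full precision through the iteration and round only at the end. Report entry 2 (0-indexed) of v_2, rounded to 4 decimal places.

Mv0 = (12.00000, 6.00000, -6.00000); divide by 12.00000 → v1 = (1.00000, 0.50000, -0.50000)
Mv1 = (2.50000, -4.50000, 1.50000); divide by -4.50000 → v2 = (-0.55556, 1.00000, -0.33333)
Requested entry of v2: 18/-54 = -0.3333

-0.3333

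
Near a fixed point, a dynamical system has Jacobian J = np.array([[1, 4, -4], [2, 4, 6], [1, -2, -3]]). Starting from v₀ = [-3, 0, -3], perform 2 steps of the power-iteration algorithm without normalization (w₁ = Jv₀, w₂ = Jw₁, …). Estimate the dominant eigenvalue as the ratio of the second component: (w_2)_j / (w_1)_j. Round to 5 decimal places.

w1 = Jv₀ = (1·(-3) + 4·0 + (-4)·(-3); 2·(-3) + 4·0 + 6·(-3); 1·(-3) + (-2)·0 + (-3)·(-3)) = (9, -24, 6)
w2 = Jw1 = (1·9 + 4·(-24) + (-4)·6; 2·9 + 4·(-24) + 6·6; 1·9 + (-2)·(-24) + (-3)·6) = (-111, -42, 39)
Ratio at component: -42 / -24 = 1.75000

1.75000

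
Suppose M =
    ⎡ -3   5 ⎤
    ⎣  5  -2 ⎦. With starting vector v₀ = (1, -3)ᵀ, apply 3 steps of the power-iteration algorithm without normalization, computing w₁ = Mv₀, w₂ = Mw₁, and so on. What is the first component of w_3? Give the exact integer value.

-887

w1 = Mv₀ = (-18, 11)
w2 = Mw1 = (109, -112)
w3 = Mw2 = (-887, 769)
The requested component of w3 is -887.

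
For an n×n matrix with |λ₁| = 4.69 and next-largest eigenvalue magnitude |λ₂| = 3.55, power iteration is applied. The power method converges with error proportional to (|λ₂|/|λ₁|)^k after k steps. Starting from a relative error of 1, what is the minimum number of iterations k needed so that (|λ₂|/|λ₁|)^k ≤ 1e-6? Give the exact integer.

50

|λ₂/λ₁| = 3.55/4.69 = 0.75693
Need k ≥ ln(1e-6) / ln(0.75693) = -13.8155 / -0.2785 ≈ 49.610
Smallest integer k satisfying the bound: 50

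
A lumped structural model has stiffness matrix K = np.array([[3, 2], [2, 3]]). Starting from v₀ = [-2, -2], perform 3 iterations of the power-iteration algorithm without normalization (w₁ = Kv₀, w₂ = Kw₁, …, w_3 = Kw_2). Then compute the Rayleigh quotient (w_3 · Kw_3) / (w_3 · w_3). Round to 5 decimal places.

λ ≈ 5.00000

w1 = Kv₀ = (3·(-2) + 2·(-2); 2·(-2) + 3·(-2)) = (-10, -10)
w2 = Kw1 = (3·(-10) + 2·(-10); 2·(-10) + 3·(-10)) = (-50, -50)
w3 = Kw2 = (-250, -250)
Kw3 = (-1250, -1250)
w3·Kw3 = (-250)·(-1250) + (-250)·(-1250) = 625000; w3·w3 = (-250)·(-250) + (-250)·(-250) = 125000
λ ≈ 625000/125000 = 5.00000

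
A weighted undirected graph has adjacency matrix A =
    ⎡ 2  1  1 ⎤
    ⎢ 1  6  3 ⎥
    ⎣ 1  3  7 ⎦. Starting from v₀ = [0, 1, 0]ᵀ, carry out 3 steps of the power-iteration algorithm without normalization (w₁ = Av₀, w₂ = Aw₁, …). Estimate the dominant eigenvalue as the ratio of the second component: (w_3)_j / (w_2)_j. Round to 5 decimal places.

λ ≈ 8.84783

w1 = Av₀ = (1, 6, 3)
w2 = Aw1 = (11, 46, 40)
w3 = Aw2 = (108, 407, 429)
Ratio at component: 407 / 46 = 8.84783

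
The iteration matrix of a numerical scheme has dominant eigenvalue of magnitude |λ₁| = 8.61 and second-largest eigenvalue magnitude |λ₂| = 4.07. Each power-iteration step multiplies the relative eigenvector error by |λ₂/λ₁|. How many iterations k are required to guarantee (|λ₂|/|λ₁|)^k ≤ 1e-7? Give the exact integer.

22

|λ₂/λ₁| = 4.07/8.61 = 0.47271
Need k ≥ ln(1e-7) / ln(0.47271) = -16.1181 / -0.7493 ≈ 21.511
Smallest integer k satisfying the bound: 22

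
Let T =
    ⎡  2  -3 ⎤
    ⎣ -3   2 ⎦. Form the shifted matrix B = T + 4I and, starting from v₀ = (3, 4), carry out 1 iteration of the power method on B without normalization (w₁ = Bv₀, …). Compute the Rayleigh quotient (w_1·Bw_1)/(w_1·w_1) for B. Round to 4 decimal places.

B = T + 4I has rows (6, -3); (-3, 6)
w1 = Bv₀ = (6, 15)
Bw1 = (-9, 72)
w1·Bw1 = 1026; w1·w1 = 261; μ ≈ 1026/261 = 3.9310

μ ≈ 3.9310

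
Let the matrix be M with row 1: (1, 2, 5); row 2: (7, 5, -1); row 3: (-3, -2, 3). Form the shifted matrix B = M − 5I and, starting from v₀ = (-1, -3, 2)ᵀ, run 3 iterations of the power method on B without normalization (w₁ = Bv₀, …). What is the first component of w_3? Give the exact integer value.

B = M − 5I has rows (-4, 2, 5); (7, 0, -1); (-3, -2, -2)
w1 = Bv₀ = (8, -9, 5)
w2 = Bw1 = (-25, 51, -16)
w3 = Bw2 = (122, -159, 5)
Requested component of w3: 122

122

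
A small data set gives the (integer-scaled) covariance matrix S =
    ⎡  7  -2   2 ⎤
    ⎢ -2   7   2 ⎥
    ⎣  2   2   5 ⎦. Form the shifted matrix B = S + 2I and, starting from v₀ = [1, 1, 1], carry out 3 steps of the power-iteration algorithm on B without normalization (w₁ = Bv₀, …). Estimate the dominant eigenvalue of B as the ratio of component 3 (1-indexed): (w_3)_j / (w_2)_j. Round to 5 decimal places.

B = S + 2I has rows (9, -2, 2); (-2, 9, 2); (2, 2, 7)
w1 = Bv₀ = (9, 9, 11)
w2 = Bw1 = (85, 85, 113)
w3 = Bw2 = (821, 821, 1131)
Ratio: 1131/113 = 10.00885

μ ≈ 10.00885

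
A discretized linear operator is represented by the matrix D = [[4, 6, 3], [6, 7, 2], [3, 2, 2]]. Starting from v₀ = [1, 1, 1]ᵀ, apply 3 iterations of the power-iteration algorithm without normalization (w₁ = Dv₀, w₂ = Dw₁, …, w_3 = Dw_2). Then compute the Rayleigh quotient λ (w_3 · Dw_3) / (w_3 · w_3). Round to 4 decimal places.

w1 = Dv₀ = (4·1 + 6·1 + 3·1; 6·1 + 7·1 + 2·1; 3·1 + 2·1 + 2·1) = (13, 15, 7)
w2 = Dw1 = (4·13 + 6·15 + 3·7; 6·13 + 7·15 + 2·7; 3·13 + 2·15 + 2·7) = (163, 197, 83)
w3 = Dw2 = (2083, 2523, 1049)
Dw3 = (26617, 32257, 13393)
w3·Dw3 = 2083·26617 + 2523·32257 + 1049·13393 = 150876879; w3·w3 = 2083·2083 + 2523·2523 + 1049·1049 = 11804819
λ ≈ 150876879/11804819 = 12.7810

λ ≈ 12.7810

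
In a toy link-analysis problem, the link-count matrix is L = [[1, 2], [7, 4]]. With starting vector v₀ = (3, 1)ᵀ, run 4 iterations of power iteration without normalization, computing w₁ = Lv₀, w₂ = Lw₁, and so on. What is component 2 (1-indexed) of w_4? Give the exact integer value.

w1 = Lv₀ = (5, 25)
w2 = Lw1 = (55, 135)
w3 = Lw2 = (325, 925)
w4 = Lw3 = (2175, 5975)
The requested component of w4 is 5975.

5975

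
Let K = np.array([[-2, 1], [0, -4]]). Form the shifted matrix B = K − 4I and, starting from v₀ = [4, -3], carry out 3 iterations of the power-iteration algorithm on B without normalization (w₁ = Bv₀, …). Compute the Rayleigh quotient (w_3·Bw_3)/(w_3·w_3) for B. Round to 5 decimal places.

B = K − 4I has rows (-6, 1); (0, -8)
w1 = Bv₀ = (-27, 24)
w2 = Bw1 = (186, -192)
w3 = Bw2 = (-1308, 1536)
Bw3 = (9384, -12288)
w3·Bw3 = -31148640; w3·w3 = 4070160; μ ≈ -31148640/4070160 = -7.65293

-7.65293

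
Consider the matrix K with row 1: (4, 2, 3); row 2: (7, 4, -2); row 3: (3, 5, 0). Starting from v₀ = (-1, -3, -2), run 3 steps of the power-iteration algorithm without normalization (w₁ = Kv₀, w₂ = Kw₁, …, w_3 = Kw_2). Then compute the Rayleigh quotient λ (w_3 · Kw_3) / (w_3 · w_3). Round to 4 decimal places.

λ ≈ 8.9446

w1 = Kv₀ = (4·(-1) + 2·(-3) + 3·(-2); 7·(-1) + 4·(-3) + (-2)·(-2); 3·(-1) + 5·(-3) + 0·(-2)) = (-16, -15, -18)
w2 = Kw1 = (4·(-16) + 2·(-15) + 3·(-18); 7·(-16) + 4·(-15) + (-2)·(-18); 3·(-16) + 5·(-15) + 0·(-18)) = (-148, -136, -123)
w3 = Kw2 = (-1233, -1334, -1124)
Kw3 = (-10972, -11719, -10369)
w3·Kw3 = (-1233)·(-10972) + (-1334)·(-11719) + (-1124)·(-10369) = 40816378; w3·w3 = (-1233)·(-1233) + (-1334)·(-1334) + (-1124)·(-1124) = 4563221
λ ≈ 40816378/4563221 = 8.9446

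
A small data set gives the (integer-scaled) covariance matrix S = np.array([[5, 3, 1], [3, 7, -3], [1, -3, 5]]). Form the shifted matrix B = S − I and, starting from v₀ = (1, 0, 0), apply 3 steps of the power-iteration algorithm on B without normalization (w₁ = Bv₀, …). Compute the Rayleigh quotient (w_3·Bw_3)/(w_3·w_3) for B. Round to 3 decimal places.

B = S − I has rows (4, 3, 1); (3, 6, -3); (1, -3, 4)
w1 = Bv₀ = (4, 3, 1)
w2 = Bw1 = (26, 27, -1)
w3 = Bw2 = (184, 243, -59)
Bw3 = (1406, 2187, -781)
w3·Bw3 = 836224; w3·w3 = 96386; μ ≈ 836224/96386 = 8.676

8.676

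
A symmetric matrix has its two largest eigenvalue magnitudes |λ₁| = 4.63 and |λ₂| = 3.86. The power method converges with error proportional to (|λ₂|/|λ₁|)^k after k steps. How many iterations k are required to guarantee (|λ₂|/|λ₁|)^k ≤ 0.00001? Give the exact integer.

64

|λ₂/λ₁| = 3.86/4.63 = 0.83369
Need k ≥ ln(0.00001) / ln(0.83369) = -11.5129 / -0.1819 ≈ 63.296
Smallest integer k satisfying the bound: 64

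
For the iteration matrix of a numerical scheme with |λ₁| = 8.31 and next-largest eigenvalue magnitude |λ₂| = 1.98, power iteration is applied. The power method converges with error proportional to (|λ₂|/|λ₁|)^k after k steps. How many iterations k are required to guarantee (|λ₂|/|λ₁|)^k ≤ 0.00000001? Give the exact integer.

13

|λ₂/λ₁| = 1.98/8.31 = 0.23827
Need k ≥ ln(0.00000001) / ln(0.23827) = -18.4207 / -1.4344 ≈ 12.842
Smallest integer k satisfying the bound: 13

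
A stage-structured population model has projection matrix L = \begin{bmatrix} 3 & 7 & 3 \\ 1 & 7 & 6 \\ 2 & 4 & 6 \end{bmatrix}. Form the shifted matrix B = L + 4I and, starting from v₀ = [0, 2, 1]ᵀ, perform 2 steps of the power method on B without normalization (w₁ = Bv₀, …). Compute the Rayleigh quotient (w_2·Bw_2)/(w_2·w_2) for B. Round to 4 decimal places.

B = L + 4I has rows (7, 7, 3); (1, 11, 6); (2, 4, 10)
w1 = Bv₀ = (7·0 + 7·2 + 3·1; 1·0 + 11·2 + 6·1; 2·0 + 4·2 + 10·1) = (17, 28, 18)
w2 = Bw1 = (7·17 + 7·28 + 3·18; 1·17 + 11·28 + 6·18; 2·17 + 4·28 + 10·18) = (369, 433, 326)
Bw2 = (6592, 7088, 5730)
w2·Bw2 = 7369532; w2·w2 = 429926; μ ≈ 7369532/429926 = 17.1414

μ ≈ 17.1414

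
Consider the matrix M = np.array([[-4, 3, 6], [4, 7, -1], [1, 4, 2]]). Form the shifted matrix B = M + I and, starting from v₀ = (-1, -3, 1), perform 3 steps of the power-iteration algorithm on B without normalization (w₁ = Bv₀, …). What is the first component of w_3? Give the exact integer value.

-1101

B = M + I has rows (-3, 3, 6); (4, 8, -1); (1, 4, 3)
w1 = Bv₀ = ((-3)·(-1) + 3·(-3) + 6·1; 4·(-1) + 8·(-3) + (-1)·1; 1·(-1) + 4·(-3) + 3·1) = (0, -29, -10)
w2 = Bw1 = ((-3)·0 + 3·(-29) + 6·(-10); 4·0 + 8·(-29) + (-1)·(-10); 1·0 + 4·(-29) + 3·(-10)) = (-147, -222, -146)
w3 = Bw2 = (-1101, -2218, -1473)
Requested component of w3: -1101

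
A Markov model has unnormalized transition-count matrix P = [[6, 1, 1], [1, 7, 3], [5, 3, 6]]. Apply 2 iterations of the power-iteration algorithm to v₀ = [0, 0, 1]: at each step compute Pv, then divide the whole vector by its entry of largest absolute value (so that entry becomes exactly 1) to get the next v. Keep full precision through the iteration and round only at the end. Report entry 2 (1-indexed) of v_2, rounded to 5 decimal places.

Pv0 = (1.000000, 3.000000, 6.000000); divide by 6.000000 → v1 = (0.166667, 0.500000, 1.000000)
Pv1 = (2.500000, 6.666667, 8.333333); divide by 8.333333 → v2 = (0.300000, 0.800000, 1.000000)
Requested entry of v2: 40/50 = 0.80000

0.80000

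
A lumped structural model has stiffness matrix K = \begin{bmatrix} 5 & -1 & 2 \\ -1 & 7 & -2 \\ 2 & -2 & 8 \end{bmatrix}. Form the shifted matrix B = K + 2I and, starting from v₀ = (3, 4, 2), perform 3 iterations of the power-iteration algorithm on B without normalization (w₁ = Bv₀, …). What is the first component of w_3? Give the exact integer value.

B = K + 2I has rows (7, -1, 2); (-1, 9, -2); (2, -2, 10)
w1 = Bv₀ = (7·3 + (-1)·4 + 2·2; (-1)·3 + 9·4 + (-2)·2; 2·3 + (-2)·4 + 10·2) = (21, 29, 18)
w2 = Bw1 = (7·21 + (-1)·29 + 2·18; (-1)·21 + 9·29 + (-2)·18; 2·21 + (-2)·29 + 10·18) = (154, 204, 164)
w3 = Bw2 = (1202, 1354, 1540)
Requested component of w3: 1202

1202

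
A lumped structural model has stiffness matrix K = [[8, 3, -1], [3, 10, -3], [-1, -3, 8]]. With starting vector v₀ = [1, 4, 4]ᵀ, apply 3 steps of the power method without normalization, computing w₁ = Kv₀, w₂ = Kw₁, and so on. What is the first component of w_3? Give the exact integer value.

2476

w1 = Kv₀ = (8·1 + 3·4 + (-1)·4; 3·1 + 10·4 + (-3)·4; (-1)·1 + (-3)·4 + 8·4) = (16, 31, 19)
w2 = Kw1 = (8·16 + 3·31 + (-1)·19; 3·16 + 10·31 + (-3)·19; (-1)·16 + (-3)·31 + 8·19) = (202, 301, 43)
w3 = Kw2 = (2476, 3487, -761)
The requested component of w3 is 2476.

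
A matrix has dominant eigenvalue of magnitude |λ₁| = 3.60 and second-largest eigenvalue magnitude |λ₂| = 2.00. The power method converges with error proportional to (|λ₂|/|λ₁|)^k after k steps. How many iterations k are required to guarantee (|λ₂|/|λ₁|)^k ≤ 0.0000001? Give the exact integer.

|λ₂/λ₁| = 2.00/3.60 = 0.55556
Need k ≥ ln(0.0000001) / ln(0.55556) = -16.1181 / -0.5878 ≈ 27.422
Smallest integer k satisfying the bound: 28

28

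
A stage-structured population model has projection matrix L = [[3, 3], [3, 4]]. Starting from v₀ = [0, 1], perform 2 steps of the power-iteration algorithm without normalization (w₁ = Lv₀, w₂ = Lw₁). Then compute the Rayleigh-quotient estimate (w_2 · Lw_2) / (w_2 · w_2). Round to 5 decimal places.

6.54128

w1 = Lv₀ = (3·0 + 3·1; 3·0 + 4·1) = (3, 4)
w2 = Lw1 = (3·3 + 3·4; 3·3 + 4·4) = (21, 25)
Lw2 = (138, 163)
w2·Lw2 = 21·138 + 25·163 = 6973; w2·w2 = 21·21 + 25·25 = 1066
λ ≈ 6973/1066 = 6.54128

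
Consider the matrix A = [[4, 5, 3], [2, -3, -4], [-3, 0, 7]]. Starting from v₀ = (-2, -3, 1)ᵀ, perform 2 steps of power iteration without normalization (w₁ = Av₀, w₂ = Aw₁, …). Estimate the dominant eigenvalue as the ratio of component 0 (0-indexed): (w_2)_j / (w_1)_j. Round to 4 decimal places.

w1 = Av₀ = (-20, 1, 13)
w2 = Aw1 = (-36, -95, 151)
Ratio at component: -36 / -20 = 1.8000

λ ≈ 1.8000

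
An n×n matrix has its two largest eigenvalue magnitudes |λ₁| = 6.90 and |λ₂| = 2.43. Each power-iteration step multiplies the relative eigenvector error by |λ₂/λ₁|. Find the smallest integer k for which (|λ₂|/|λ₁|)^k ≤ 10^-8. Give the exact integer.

|λ₂/λ₁| = 2.43/6.90 = 0.35217
Need k ≥ ln(10^-8) / ln(0.35217) = -18.4207 / -1.0436 ≈ 17.651
Smallest integer k satisfying the bound: 18

18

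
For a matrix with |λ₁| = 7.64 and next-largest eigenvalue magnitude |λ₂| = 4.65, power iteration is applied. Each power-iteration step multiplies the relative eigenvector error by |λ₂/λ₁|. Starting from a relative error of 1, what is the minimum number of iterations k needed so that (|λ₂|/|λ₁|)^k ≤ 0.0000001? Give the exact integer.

33

|λ₂/λ₁| = 4.65/7.64 = 0.60864
Need k ≥ ln(0.0000001) / ln(0.60864) = -16.1181 / -0.4965 ≈ 32.461
Smallest integer k satisfying the bound: 33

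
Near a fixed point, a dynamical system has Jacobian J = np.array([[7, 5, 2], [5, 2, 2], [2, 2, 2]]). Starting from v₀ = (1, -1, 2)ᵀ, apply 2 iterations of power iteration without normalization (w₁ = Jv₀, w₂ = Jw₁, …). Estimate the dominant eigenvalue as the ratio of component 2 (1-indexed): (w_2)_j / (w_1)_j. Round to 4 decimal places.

λ ≈ 7.4286

w1 = Jv₀ = (6, 7, 4)
w2 = Jw1 = (85, 52, 34)
Ratio at component: 52 / 7 = 7.4286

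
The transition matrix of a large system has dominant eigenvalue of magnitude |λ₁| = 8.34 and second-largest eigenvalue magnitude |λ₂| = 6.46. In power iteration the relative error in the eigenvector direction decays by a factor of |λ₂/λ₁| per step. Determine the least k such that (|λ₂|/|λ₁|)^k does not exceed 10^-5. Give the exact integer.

|λ₂/λ₁| = 6.46/8.34 = 0.77458
Need k ≥ ln(10^-5) / ln(0.77458) = -11.5129 / -0.2554 ≈ 45.072
Smallest integer k satisfying the bound: 46

46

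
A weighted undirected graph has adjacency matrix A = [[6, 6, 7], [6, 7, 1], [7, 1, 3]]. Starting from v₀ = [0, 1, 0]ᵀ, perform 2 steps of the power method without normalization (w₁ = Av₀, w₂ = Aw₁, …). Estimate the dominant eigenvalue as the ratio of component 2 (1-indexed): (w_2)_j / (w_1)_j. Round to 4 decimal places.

λ ≈ 12.2857

w1 = Av₀ = (6, 7, 1)
w2 = Aw1 = (85, 86, 52)
Ratio at component: 86 / 7 = 12.2857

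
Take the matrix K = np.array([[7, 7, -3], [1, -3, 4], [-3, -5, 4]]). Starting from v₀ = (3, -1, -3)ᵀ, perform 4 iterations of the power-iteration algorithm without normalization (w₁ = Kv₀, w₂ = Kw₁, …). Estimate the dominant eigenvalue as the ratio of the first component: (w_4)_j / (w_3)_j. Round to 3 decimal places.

7.882

w1 = Kv₀ = (7·3 + 7·(-1) + (-3)·(-3); 1·3 + (-3)·(-1) + 4·(-3); (-3)·3 + (-5)·(-1) + 4·(-3)) = (23, -6, -16)
w2 = Kw1 = (7·23 + 7·(-6) + (-3)·(-16); 1·23 + (-3)·(-6) + 4·(-16); (-3)·23 + (-5)·(-6) + 4·(-16)) = (167, -23, -103)
w3 = Kw2 = (1317, -176, -798)
w4 = Kw3 = (10381, -1347, -6263)
Ratio at component: 10381 / 1317 = 7.882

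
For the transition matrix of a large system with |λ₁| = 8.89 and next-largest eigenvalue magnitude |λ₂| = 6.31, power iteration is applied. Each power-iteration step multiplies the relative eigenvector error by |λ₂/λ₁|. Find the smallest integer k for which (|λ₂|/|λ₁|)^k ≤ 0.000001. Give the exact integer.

41

|λ₂/λ₁| = 6.31/8.89 = 0.70979
Need k ≥ ln(0.000001) / ln(0.70979) = -13.8155 / -0.3428 ≈ 40.303
Smallest integer k satisfying the bound: 41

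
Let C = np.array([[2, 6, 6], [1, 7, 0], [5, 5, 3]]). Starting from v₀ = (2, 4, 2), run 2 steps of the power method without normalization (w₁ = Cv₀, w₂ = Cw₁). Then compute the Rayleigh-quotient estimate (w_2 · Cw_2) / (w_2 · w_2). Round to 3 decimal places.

w1 = Cv₀ = (40, 30, 36)
w2 = Cw1 = (476, 250, 458)
Cw2 = (5200, 2226, 5004)
w2·Cw2 = 476·5200 + 250·2226 + 458·5004 = 5323532; w2·w2 = 476·476 + 250·250 + 458·458 = 498840
λ ≈ 5323532/498840 = 10.672

10.672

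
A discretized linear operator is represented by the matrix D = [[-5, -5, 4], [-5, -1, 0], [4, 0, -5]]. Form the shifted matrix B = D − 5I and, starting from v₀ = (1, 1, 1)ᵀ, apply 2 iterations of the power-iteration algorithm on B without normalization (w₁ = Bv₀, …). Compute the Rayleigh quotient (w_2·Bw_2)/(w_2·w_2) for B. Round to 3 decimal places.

μ ≈ -12.703

B = D − 5I has rows (-10, -5, 4); (-5, -6, 0); (4, 0, -10)
w1 = Bv₀ = ((-10)·1 + (-5)·1 + 4·1; (-5)·1 + (-6)·1 + 0·1; 4·1 + 0·1 + (-10)·1) = (-11, -11, -6)
w2 = Bw1 = ((-10)·(-11) + (-5)·(-11) + 4·(-6); (-5)·(-11) + (-6)·(-11) + 0·(-6); 4·(-11) + 0·(-11) + (-10)·(-6)) = (141, 121, 16)
Bw2 = (-1951, -1431, 404)
w2·Bw2 = -441778; w2·w2 = 34778; μ ≈ -441778/34778 = -12.703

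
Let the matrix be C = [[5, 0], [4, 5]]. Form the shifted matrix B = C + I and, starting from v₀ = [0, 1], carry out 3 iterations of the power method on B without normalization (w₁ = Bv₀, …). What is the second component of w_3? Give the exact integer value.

216

B = C + I has rows (6, 0); (4, 6)
w1 = Bv₀ = (0, 6)
w2 = Bw1 = (0, 36)
w3 = Bw2 = (0, 216)
Requested component of w3: 216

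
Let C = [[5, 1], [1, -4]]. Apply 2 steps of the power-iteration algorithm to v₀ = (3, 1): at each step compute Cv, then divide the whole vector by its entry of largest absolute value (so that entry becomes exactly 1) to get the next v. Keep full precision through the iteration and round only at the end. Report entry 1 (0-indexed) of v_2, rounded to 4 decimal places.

0.2532

Cv0 = (16.00000, -1.00000); divide by 16.00000 → v1 = (1.00000, -0.06250)
Cv1 = (4.93750, 1.25000); divide by 4.93750 → v2 = (1.00000, 0.25316)
Requested entry of v2: 20/79 = 0.2532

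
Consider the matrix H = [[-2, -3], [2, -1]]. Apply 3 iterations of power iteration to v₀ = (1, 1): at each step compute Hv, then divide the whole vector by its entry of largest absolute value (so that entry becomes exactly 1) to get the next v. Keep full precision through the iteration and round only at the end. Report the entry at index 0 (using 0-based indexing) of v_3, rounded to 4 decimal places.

0.7600

Hv0 = (-5.00000, 1.00000); divide by -5.00000 → v1 = (1.00000, -0.20000)
Hv1 = (-1.40000, 2.20000); divide by 2.20000 → v2 = (-0.63636, 1.00000)
Hv2 = (-1.72727, -2.27273); divide by -2.27273 → v3 = (0.76000, 1.00000)
Requested entry of v3: 19/25 = 0.7600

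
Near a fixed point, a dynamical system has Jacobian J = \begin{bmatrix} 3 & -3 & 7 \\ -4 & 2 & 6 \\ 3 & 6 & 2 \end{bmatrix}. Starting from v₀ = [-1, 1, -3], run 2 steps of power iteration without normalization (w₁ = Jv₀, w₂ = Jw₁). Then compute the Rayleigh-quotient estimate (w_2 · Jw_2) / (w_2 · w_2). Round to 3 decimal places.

2.408

w1 = Jv₀ = (-27, -12, -3)
w2 = Jw1 = (-66, 66, -159)
Jw2 = (-1509, -558, -120)
w2·Jw2 = (-66)·(-1509) + 66·(-558) + (-159)·(-120) = 81846; w2·w2 = (-66)·(-66) + 66·66 + (-159)·(-159) = 33993
λ ≈ 81846/33993 = 2.408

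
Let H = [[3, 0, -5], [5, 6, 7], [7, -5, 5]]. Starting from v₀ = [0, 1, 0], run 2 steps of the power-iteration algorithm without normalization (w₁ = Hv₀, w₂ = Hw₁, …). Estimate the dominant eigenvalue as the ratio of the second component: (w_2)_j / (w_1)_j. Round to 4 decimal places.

w1 = Hv₀ = (0, 6, -5)
w2 = Hw1 = (25, 1, -55)
Ratio at component: 1 / 6 = 0.1667

0.1667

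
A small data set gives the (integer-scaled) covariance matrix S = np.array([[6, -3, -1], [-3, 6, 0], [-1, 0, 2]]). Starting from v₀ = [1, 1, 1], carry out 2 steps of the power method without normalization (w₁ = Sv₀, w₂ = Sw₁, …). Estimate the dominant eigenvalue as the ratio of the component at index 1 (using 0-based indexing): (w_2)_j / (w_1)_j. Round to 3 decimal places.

λ ≈ 4.000

w1 = Sv₀ = (2, 3, 1)
w2 = Sw1 = (2, 12, 0)
Ratio at component: 12 / 3 = 4.000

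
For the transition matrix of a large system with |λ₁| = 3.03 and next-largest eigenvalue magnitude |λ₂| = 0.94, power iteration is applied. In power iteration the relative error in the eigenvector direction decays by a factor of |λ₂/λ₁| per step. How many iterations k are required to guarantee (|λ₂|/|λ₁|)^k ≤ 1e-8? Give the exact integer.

|λ₂/λ₁| = 0.94/3.03 = 0.31023
Need k ≥ ln(1e-8) / ln(0.31023) = -18.4207 / -1.1704 ≈ 15.738
Smallest integer k satisfying the bound: 16

16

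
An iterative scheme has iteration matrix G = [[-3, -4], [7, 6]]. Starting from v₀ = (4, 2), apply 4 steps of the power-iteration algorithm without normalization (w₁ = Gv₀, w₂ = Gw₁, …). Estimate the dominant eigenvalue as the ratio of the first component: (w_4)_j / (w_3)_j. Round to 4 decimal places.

-7.0000

w1 = Gv₀ = ((-3)·4 + (-4)·2; 7·4 + 6·2) = (-20, 40)
w2 = Gw1 = ((-3)·(-20) + (-4)·40; 7·(-20) + 6·40) = (-100, 100)
w3 = Gw2 = (-100, -100)
w4 = Gw3 = (700, -1300)
Ratio at component: 700 / -100 = -7.0000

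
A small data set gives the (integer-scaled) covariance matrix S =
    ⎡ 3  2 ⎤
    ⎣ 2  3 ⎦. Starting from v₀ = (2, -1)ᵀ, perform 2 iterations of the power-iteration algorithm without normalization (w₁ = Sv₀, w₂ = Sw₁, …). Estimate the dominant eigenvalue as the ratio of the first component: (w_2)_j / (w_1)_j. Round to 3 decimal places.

w1 = Sv₀ = (3·2 + 2·(-1); 2·2 + 3·(-1)) = (4, 1)
w2 = Sw1 = (3·4 + 2·1; 2·4 + 3·1) = (14, 11)
Ratio at component: 14 / 4 = 3.500

λ ≈ 3.500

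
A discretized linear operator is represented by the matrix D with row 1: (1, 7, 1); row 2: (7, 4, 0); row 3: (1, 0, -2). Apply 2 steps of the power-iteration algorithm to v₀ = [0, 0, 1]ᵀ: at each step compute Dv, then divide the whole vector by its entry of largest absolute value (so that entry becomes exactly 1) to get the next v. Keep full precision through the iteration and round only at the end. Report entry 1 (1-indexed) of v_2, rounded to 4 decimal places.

Dv0 = (1.00000, 0.00000, -2.00000); divide by -2.00000 → v1 = (-0.50000, 0.00000, 1.00000)
Dv1 = (0.50000, -3.50000, -2.50000); divide by -3.50000 → v2 = (-0.14286, 1.00000, 0.71429)
Requested entry of v2: -1/7 = -0.1429

-0.1429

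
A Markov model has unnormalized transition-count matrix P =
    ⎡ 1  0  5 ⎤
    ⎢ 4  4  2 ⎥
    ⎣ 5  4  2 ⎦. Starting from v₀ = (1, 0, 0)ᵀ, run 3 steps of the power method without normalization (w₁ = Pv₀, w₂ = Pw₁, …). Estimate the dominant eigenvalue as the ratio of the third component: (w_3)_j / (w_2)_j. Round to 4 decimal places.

w1 = Pv₀ = (1·1 + 0·0 + 5·0; 4·1 + 4·0 + 2·0; 5·1 + 4·0 + 2·0) = (1, 4, 5)
w2 = Pw1 = (1·1 + 0·4 + 5·5; 4·1 + 4·4 + 2·5; 5·1 + 4·4 + 2·5) = (26, 30, 31)
w3 = Pw2 = (181, 286, 312)
Ratio at component: 312 / 31 = 10.0645

10.0645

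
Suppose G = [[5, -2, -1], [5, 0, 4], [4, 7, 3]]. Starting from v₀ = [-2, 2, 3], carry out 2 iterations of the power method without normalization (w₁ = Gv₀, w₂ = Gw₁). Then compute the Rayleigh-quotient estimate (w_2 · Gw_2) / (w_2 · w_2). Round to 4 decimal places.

w1 = Gv₀ = (5·(-2) + (-2)·2 + (-1)·3; 5·(-2) + 0·2 + 4·3; 4·(-2) + 7·2 + 3·3) = (-17, 2, 15)
w2 = Gw1 = (5·(-17) + (-2)·2 + (-1)·15; 5·(-17) + 0·2 + 4·15; 4·(-17) + 7·2 + 3·15) = (-104, -25, -9)
Gw2 = (-461, -556, -618)
w2·Gw2 = (-104)·(-461) + (-25)·(-556) + (-9)·(-618) = 67406; w2·w2 = (-104)·(-104) + (-25)·(-25) + (-9)·(-9) = 11522
λ ≈ 67406/11522 = 5.8502

5.8502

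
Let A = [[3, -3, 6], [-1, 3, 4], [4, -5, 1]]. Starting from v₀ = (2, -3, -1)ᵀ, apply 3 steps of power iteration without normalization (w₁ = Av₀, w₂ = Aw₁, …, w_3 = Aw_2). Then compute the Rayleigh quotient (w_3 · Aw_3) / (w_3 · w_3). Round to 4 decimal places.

λ ≈ 5.5537

w1 = Av₀ = (9, -15, 22)
w2 = Aw1 = (204, 34, 133)
w3 = Aw2 = (1308, 430, 779)
Aw3 = (7308, 3098, 3861)
w3·Aw3 = 1308·7308 + 430·3098 + 779·3861 = 13898723; w3·w3 = 1308·1308 + 430·430 + 779·779 = 2502605
λ ≈ 13898723/2502605 = 5.5537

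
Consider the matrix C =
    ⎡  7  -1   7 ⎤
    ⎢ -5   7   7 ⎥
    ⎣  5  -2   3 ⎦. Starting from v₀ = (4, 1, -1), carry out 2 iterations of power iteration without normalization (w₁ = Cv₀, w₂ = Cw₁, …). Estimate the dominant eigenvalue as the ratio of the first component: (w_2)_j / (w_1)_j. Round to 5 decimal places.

13.25000

w1 = Cv₀ = (20, -20, 15)
w2 = Cw1 = (265, -135, 185)
Ratio at component: 265 / 20 = 13.25000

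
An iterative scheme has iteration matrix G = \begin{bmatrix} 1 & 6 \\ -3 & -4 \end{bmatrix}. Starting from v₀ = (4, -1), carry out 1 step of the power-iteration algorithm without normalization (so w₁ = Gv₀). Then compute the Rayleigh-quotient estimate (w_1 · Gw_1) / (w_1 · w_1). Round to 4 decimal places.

w1 = Gv₀ = (-2, -8)
Gw1 = (-50, 38)
w1·Gw1 = (-2)·(-50) + (-8)·38 = -204; w1·w1 = (-2)·(-2) + (-8)·(-8) = 68
λ ≈ -204/68 = -3.0000

-3.0000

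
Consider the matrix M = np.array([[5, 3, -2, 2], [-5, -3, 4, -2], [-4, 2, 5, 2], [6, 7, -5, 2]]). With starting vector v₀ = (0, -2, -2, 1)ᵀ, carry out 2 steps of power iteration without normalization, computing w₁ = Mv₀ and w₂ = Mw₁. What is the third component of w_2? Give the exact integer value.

-72

w1 = Mv₀ = (0, -4, -12, -2)
w2 = Mw1 = (8, -32, -72, 28)
The requested component of w2 is -72.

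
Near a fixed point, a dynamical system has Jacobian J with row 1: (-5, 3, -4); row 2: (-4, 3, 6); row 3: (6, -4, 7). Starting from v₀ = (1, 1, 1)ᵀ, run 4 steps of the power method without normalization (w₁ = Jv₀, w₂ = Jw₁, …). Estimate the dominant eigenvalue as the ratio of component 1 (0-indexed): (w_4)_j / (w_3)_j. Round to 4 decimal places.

w1 = Jv₀ = ((-5)·1 + 3·1 + (-4)·1; (-4)·1 + 3·1 + 6·1; 6·1 + (-4)·1 + 7·1) = (-6, 5, 9)
w2 = Jw1 = ((-5)·(-6) + 3·5 + (-4)·9; (-4)·(-6) + 3·5 + 6·9; 6·(-6) + (-4)·5 + 7·9) = (9, 93, 7)
w3 = Jw2 = (206, 285, -269)
w4 = Jw3 = (901, -1583, -1787)
Ratio at component: -1583 / 285 = -5.5544

-5.5544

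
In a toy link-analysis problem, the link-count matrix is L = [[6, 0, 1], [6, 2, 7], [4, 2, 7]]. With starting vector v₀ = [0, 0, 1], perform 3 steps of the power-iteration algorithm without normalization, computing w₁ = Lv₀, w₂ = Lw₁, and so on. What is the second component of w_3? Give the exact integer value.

685

w1 = Lv₀ = (6·0 + 0·0 + 1·1; 6·0 + 2·0 + 7·1; 4·0 + 2·0 + 7·1) = (1, 7, 7)
w2 = Lw1 = (6·1 + 0·7 + 1·7; 6·1 + 2·7 + 7·7; 4·1 + 2·7 + 7·7) = (13, 69, 67)
w3 = Lw2 = (145, 685, 659)
The requested component of w3 is 685.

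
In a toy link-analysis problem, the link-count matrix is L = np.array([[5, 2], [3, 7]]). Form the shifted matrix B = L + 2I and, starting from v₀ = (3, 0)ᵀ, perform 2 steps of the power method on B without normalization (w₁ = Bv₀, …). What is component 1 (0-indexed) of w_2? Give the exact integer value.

144

B = L + 2I has rows (7, 2); (3, 9)
w1 = Bv₀ = (7·3 + 2·0; 3·3 + 9·0) = (21, 9)
w2 = Bw1 = (7·21 + 2·9; 3·21 + 9·9) = (165, 144)
Requested component of w2: 144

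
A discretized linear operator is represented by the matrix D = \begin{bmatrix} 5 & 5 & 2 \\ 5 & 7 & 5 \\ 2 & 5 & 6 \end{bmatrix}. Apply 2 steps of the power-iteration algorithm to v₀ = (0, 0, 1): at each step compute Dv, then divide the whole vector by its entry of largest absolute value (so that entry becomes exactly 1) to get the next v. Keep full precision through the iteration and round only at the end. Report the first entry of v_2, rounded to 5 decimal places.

0.62667

Dv0 = (2.000000, 5.000000, 6.000000); divide by 6.000000 → v1 = (0.333333, 0.833333, 1.000000)
Dv1 = (7.833333, 12.500000, 10.833333); divide by 12.500000 → v2 = (0.626667, 1.000000, 0.866667)
Requested entry of v2: 47/75 = 0.62667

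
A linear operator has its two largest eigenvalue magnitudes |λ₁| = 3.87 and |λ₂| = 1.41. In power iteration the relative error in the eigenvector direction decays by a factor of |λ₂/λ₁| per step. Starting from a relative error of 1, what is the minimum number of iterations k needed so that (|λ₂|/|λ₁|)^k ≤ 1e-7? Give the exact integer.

|λ₂/λ₁| = 1.41/3.87 = 0.36434
Need k ≥ ln(1e-7) / ln(0.36434) = -16.1181 / -1.0097 ≈ 15.964
Smallest integer k satisfying the bound: 16

16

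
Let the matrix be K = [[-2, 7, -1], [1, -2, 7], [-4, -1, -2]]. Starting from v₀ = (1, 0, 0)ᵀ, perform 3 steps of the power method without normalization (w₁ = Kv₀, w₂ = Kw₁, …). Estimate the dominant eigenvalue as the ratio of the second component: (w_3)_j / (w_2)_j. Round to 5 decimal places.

w1 = Kv₀ = (-2, 1, -4)
w2 = Kw1 = (15, -32, 15)
w3 = Kw2 = (-269, 184, -58)
Ratio at component: 184 / -32 = -5.75000

-5.75000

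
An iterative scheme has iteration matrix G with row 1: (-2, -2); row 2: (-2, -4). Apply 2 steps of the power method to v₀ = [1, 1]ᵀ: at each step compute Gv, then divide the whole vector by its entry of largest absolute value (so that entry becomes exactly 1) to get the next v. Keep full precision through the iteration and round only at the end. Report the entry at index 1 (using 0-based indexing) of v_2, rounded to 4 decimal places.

1.0000

Gv0 = (-4.00000, -6.00000); divide by -6.00000 → v1 = (0.66667, 1.00000)
Gv1 = (-3.33333, -5.33333); divide by -5.33333 → v2 = (0.62500, 1.00000)
Requested entry of v2: 32/32 = 1.0000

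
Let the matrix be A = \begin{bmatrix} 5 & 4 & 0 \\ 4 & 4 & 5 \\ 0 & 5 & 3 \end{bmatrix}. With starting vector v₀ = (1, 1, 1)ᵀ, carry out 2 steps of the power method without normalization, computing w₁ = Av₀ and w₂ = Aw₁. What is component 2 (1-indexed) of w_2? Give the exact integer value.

w1 = Av₀ = (5·1 + 4·1 + 0·1; 4·1 + 4·1 + 5·1; 0·1 + 5·1 + 3·1) = (9, 13, 8)
w2 = Aw1 = (5·9 + 4·13 + 0·8; 4·9 + 4·13 + 5·8; 0·9 + 5·13 + 3·8) = (97, 128, 89)
The requested component of w2 is 128.

128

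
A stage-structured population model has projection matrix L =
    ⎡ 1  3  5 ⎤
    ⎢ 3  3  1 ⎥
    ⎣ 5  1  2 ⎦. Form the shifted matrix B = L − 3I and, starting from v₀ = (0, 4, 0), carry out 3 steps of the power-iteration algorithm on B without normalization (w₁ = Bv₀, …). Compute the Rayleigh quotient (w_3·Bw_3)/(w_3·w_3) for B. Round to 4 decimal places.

μ ≈ -2.2190

B = L − 3I has rows (-2, 3, 5); (3, 0, 1); (5, 1, -1)
w1 = Bv₀ = (12, 0, 4)
w2 = Bw1 = (-4, 40, 56)
w3 = Bw2 = (408, 44, -36)
Bw3 = (-864, 1188, 2120)
w3·Bw3 = -376560; w3·w3 = 169696; μ ≈ -376560/169696 = -2.2190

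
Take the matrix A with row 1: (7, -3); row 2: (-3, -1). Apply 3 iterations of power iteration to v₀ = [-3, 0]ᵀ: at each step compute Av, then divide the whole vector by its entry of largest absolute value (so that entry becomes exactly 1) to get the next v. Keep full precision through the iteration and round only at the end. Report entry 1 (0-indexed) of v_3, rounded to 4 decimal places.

-0.3391

Av0 = (-21.00000, 9.00000); divide by -21.00000 → v1 = (1.00000, -0.42857)
Av1 = (8.28571, -2.57143); divide by 8.28571 → v2 = (1.00000, -0.31034)
Av2 = (7.93103, -2.68966); divide by 7.93103 → v3 = (1.00000, -0.33913)
Requested entry of v3: 468/-1380 = -0.3391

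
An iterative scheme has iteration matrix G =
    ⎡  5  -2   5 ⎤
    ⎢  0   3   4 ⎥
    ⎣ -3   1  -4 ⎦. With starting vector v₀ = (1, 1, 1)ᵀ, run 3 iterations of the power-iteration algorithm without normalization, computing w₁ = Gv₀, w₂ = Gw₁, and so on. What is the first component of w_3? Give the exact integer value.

w1 = Gv₀ = (5·1 + (-2)·1 + 5·1; 0·1 + 3·1 + 4·1; (-3)·1 + 1·1 + (-4)·1) = (8, 7, -6)
w2 = Gw1 = (5·8 + (-2)·7 + 5·(-6); 0·8 + 3·7 + 4·(-6); (-3)·8 + 1·7 + (-4)·(-6)) = (-4, -3, 7)
w3 = Gw2 = (21, 19, -19)
The requested component of w3 is 21.

21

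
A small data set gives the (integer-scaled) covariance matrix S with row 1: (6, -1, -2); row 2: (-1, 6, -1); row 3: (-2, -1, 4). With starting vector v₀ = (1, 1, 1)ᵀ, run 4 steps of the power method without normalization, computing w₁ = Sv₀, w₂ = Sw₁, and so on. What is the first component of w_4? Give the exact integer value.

406

w1 = Sv₀ = (6·1 + (-1)·1 + (-2)·1; (-1)·1 + 6·1 + (-1)·1; (-2)·1 + (-1)·1 + 4·1) = (3, 4, 1)
w2 = Sw1 = (6·3 + (-1)·4 + (-2)·1; (-1)·3 + 6·4 + (-1)·1; (-2)·3 + (-1)·4 + 4·1) = (12, 20, -6)
w3 = Sw2 = (64, 114, -68)
w4 = Sw3 = (406, 688, -514)
The requested component of w4 is 406.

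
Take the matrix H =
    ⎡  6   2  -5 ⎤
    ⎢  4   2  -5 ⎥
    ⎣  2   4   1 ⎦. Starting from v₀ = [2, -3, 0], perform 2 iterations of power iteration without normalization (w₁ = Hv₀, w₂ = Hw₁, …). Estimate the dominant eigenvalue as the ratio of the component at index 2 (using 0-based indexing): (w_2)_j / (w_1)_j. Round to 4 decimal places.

w1 = Hv₀ = (6·2 + 2·(-3) + (-5)·0; 4·2 + 2·(-3) + (-5)·0; 2·2 + 4·(-3) + 1·0) = (6, 2, -8)
w2 = Hw1 = (6·6 + 2·2 + (-5)·(-8); 4·6 + 2·2 + (-5)·(-8); 2·6 + 4·2 + 1·(-8)) = (80, 68, 12)
Ratio at component: 12 / -8 = -1.5000

-1.5000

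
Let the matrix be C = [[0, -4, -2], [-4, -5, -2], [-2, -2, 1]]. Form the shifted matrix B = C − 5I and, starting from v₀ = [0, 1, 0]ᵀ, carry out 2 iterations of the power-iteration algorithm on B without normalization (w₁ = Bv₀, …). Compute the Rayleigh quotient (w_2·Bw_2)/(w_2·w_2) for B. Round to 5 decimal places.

-13.01536

B = C − 5I has rows (-5, -4, -2); (-4, -10, -2); (-2, -2, -4)
w1 = Bv₀ = (-4, -10, -2)
w2 = Bw1 = (64, 120, 36)
Bw2 = (-872, -1528, -512)
w2·Bw2 = -257600; w2·w2 = 19792; μ ≈ -257600/19792 = -13.01536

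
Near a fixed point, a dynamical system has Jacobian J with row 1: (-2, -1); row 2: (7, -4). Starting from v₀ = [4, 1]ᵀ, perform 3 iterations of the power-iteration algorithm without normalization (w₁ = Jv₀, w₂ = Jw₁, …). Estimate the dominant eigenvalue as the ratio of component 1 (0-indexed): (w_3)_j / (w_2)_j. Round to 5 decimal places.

w1 = Jv₀ = ((-2)·4 + (-1)·1; 7·4 + (-4)·1) = (-9, 24)
w2 = Jw1 = ((-2)·(-9) + (-1)·24; 7·(-9) + (-4)·24) = (-6, -159)
w3 = Jw2 = (171, 594)
Ratio at component: 594 / -159 = -3.73585

λ ≈ -3.73585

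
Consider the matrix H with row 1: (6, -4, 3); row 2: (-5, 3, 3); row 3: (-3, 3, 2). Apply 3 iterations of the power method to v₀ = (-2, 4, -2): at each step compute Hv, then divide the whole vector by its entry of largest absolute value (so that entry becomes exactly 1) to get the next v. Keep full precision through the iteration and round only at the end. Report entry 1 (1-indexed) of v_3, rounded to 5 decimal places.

Hv0 = (-34.000000, 16.000000, 14.000000); divide by -34.000000 → v1 = (1.000000, -0.470588, -0.411765)
Hv1 = (6.647059, -7.647059, -5.235294); divide by -7.647059 → v2 = (-0.869231, 1.000000, 0.684615)
Hv2 = (-7.161538, 9.400000, 6.976923); divide by 9.400000 → v3 = (-0.761866, 1.000000, 0.742226)
Requested entry of v3: -1862/2444 = -0.76187

-0.76187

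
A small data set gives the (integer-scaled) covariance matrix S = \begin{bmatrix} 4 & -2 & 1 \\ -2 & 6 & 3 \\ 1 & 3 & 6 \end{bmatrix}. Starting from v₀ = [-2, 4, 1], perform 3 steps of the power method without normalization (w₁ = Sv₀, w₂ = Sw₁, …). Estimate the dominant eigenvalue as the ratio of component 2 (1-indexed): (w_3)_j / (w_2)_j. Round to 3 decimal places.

8.780

w1 = Sv₀ = (4·(-2) + (-2)·4 + 1·1; (-2)·(-2) + 6·4 + 3·1; 1·(-2) + 3·4 + 6·1) = (-15, 31, 16)
w2 = Sw1 = (4·(-15) + (-2)·31 + 1·16; (-2)·(-15) + 6·31 + 3·16; 1·(-15) + 3·31 + 6·16) = (-106, 264, 174)
w3 = Sw2 = (-778, 2318, 1730)
Ratio at component: 2318 / 264 = 8.780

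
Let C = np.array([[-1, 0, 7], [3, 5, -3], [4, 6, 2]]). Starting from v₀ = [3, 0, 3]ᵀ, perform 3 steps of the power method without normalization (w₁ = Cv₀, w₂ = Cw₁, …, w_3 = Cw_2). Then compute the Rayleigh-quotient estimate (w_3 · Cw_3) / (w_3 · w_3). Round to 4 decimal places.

w1 = Cv₀ = ((-1)·3 + 0·0 + 7·3; 3·3 + 5·0 + (-3)·3; 4·3 + 6·0 + 2·3) = (18, 0, 18)
w2 = Cw1 = ((-1)·18 + 0·0 + 7·18; 3·18 + 5·0 + (-3)·18; 4·18 + 6·0 + 2·18) = (108, 0, 108)
w3 = Cw2 = (648, 0, 648)
Cw3 = (3888, 0, 3888)
w3·Cw3 = 648·3888 + 0·0 + 648·3888 = 5038848; w3·w3 = 648·648 + 0·0 + 648·648 = 839808
λ ≈ 5038848/839808 = 6.0000

λ ≈ 6.0000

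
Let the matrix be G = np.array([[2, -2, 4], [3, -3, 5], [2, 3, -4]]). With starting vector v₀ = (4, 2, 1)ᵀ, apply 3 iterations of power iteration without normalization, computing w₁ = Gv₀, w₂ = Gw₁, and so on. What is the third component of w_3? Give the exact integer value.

155

w1 = Gv₀ = (2·4 + (-2)·2 + 4·1; 3·4 + (-3)·2 + 5·1; 2·4 + 3·2 + (-4)·1) = (8, 11, 10)
w2 = Gw1 = (2·8 + (-2)·11 + 4·10; 3·8 + (-3)·11 + 5·10; 2·8 + 3·11 + (-4)·10) = (34, 41, 9)
w3 = Gw2 = (22, 24, 155)
The requested component of w3 is 155.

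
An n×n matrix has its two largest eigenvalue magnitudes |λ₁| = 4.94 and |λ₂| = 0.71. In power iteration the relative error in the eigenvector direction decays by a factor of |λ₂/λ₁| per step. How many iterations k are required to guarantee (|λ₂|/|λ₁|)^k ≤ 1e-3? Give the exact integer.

|λ₂/λ₁| = 0.71/4.94 = 0.14372
Need k ≥ ln(1e-3) / ln(0.14372) = -6.9078 / -1.9399 ≈ 3.561
Smallest integer k satisfying the bound: 4

4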